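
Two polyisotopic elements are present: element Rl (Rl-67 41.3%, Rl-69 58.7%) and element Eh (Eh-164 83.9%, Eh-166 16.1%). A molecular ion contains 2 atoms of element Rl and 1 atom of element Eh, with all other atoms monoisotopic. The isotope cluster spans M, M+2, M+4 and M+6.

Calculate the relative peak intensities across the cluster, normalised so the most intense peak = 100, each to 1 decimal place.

33.0 : 100.0 : 84.5 : 12.8

Element Rl pattern (n=2): 0.170569 : 0.484862 : 0.344569
Element Eh pattern (n=1): 0.8390 : 0.1610
Convolve the two distributions (both contribute in 2-u steps):
  M: 0.170569×0.8390 = 0.143107
  M+2: 0.170569×0.1610 + 0.484862×0.8390 = 0.434261
  M+4: 0.484862×0.1610 + 0.344569×0.8390 = 0.367156
  M+6: 0.344569×0.1610 = 0.055476
Scale to base peak (0.434261) = 100: 33.0 : 100.0 : 84.5 : 12.8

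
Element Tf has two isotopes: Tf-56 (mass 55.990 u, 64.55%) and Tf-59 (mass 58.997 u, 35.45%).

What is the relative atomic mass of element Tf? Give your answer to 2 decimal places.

57.06 u

Average mass = Σ (abundance × isotope mass) = 0.6455 × 55.990 + 0.3545 × 58.997
= 36.1415 + 20.9144 = 57.0559 u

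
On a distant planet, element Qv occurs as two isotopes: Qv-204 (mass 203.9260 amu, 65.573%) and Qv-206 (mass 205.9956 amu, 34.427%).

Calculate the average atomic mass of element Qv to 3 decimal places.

Weight each isotope mass by its fractional abundance: 0.65573 × 203.9260 + 0.34427 × 205.9956
= 133.72040 + 70.91811 = 204.63851 amu

204.639 amu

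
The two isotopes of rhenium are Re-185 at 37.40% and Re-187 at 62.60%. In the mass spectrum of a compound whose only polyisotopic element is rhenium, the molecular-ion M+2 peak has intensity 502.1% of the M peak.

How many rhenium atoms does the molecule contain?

3

For n independent Re atoms, I(M+2)/I(M) = n · (abundance Re-187) / (abundance Re-185) = n · 0.6260/0.3740.
n = 5.021 × 0.3740/0.6260 = 3.00 ≈ 3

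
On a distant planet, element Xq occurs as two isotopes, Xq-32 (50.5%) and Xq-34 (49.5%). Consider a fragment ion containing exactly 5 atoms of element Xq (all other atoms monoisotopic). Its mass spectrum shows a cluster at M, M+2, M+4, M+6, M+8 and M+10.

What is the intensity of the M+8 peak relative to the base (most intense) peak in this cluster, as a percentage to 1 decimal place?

Term probabilities: M 0.0328, M+2 0.1610, M+4 0.3156, M+6 0.3093, M+8 0.1516, M+10 0.0297. Base peak = M+4.
P(M+4) = C(5,2) × 0.505^3 × 0.495^2 = 10 × 0.12878763 × 0.245025 = 0.315562 (base)
P(M+8) = C(5,4) × 0.505^1 × 0.495^4 = 5 × 0.5050 × 0.06003725 = 0.151594
Relative intensity = 0.151594 / 0.315562 × 100 = 48.0

48.0%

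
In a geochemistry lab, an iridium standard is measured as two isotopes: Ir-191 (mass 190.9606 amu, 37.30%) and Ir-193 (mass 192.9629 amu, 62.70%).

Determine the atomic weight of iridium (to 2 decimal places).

192.22 amu

The abundance-weighted mean is 0.3730 × 190.9606 + 0.6270 × 192.9629
= 71.22830 + 120.98774 = 192.21604 amu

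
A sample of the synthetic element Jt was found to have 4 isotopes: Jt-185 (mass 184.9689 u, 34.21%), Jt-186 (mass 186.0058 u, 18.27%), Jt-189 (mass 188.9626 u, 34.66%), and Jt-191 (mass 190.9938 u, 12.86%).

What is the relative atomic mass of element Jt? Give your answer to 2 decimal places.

The abundance-weighted mean is 0.3421 × 184.9689 + 0.1827 × 186.0058 + 0.3466 × 188.9626 + 0.1286 × 190.9938
= 63.27786 + 33.98326 + 65.49444 + 24.56180 = 187.31736 u

187.32 u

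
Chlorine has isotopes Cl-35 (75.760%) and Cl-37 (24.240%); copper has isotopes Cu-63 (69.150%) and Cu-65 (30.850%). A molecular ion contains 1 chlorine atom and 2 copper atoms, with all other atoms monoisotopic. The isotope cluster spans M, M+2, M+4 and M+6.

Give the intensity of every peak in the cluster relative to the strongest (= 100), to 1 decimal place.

82.5 : 100.0 : 40.0 : 5.3

Chlorine pattern (n=1): 0.7576 : 0.2424
Copper pattern (n=2): 0.47817225 : 0.4266555 : 0.09517225
Convolve the two distributions (both contribute in 2-u steps):
  M: 0.7576×0.47817225 = 0.362263
  M+2: 0.7576×0.4266555 + 0.2424×0.47817225 = 0.439143
  M+4: 0.7576×0.09517225 + 0.2424×0.4266555 = 0.175524
  M+6: 0.2424×0.09517225 = 0.023070
Scale to base peak (0.439143) = 100: 82.5 : 100.0 : 40.0 : 5.3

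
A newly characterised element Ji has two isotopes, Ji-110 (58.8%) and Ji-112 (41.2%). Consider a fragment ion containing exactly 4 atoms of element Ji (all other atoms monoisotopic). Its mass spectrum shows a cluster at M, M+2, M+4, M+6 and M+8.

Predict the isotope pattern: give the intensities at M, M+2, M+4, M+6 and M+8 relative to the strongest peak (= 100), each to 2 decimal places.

33.95 : 95.15 : 100.00 : 46.71 : 8.18

Each Ji atom is independently Ji-110 (p = 0.588) or Ji-112 (q = 0.412); the cluster is the binomial expansion (p + q)^4.
P(M) = 0.588^4 = 0.119539
P(M+2) = 4 × 0.588^3 × 0.412^1 = 0.335034
P(M+4) = 6 × 0.588^2 × 0.412^2 = 0.352128
P(M+6) = 4 × 0.588^1 × 0.412^3 = 0.164486
P(M+8) = 0.412^4 = 0.028813
The M+4 peak is largest (0.352128); scaling to 100 gives 33.95 : 95.15 : 100.00 : 46.71 : 8.18.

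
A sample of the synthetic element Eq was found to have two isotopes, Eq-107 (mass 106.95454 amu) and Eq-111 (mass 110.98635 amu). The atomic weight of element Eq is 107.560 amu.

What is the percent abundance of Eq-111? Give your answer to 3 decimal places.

15.017%

Let x be the fractional abundance of Eq-107; then Eq-111 has abundance 1 − x.
106.95454·x + 110.98635·(1 − x) = 107.560
(106.95454 − 110.98635)·x = 107.560 − 110.98635
x = -3.42635 / -4.03181 = 0.84983 → 84.983% Eq-107, 15.017% Eq-111.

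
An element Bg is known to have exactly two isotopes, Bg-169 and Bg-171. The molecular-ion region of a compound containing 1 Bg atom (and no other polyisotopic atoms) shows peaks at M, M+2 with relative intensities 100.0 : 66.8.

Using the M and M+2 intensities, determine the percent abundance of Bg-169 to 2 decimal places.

59.95%

If p is the fraction of Bg that is Bg-169, then I(M+2)/I(M) = [C(1,1)·p^0·(1−p)] / p^1 = 1·(1−p)/p = 66.8/100.0 = 0.6680
(1−p)/p = 0.6680/1 = 0.6680  ⇒  p = 1/(1 + 0.6680) = 0.5995
Bg-169: 59.95%, Bg-171: 40.05%.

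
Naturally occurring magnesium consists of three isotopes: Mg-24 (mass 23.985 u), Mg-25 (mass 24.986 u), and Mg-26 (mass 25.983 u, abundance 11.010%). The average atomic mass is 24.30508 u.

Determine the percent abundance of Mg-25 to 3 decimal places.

Let x and y be the fractions of Mg-24 and Mg-25. Then x + y = 1 − 0.11010 = 0.88990 and 23.985x + 24.986y = 24.30508 − 0.11010×25.983 = 21.4443517.
Substituting: 23.985x + 24.986(0.88990 − x) = 21.4443517
(23.985 − 24.986)x = -0.7906897  ⇒  x = 0.78990, y = 0.10000
Mg-24: 78.990%, Mg-25: 10.000%.

10.000%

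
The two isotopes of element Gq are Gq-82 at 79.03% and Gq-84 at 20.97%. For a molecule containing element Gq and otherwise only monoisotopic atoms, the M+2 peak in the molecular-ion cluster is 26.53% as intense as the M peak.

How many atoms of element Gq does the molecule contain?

For n independent Gq atoms, I(M+2)/I(M) = n · (abundance Gq-84) / (abundance Gq-82) = n · 0.2097/0.7903.
n = 0.2653 × 0.7903/0.2097 = 1.00 ≈ 1

1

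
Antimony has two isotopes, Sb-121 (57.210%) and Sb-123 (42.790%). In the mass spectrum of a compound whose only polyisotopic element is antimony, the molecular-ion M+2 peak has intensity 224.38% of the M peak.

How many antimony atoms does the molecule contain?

3

With n Sb atoms, P(M+2)/P(M) = C(n,1)·p^(n−1)q / p^n = n·q/p = n · 0.42790/0.57210.
n = 2.2438 × 0.57210/0.42790 = 3.00 ≈ 3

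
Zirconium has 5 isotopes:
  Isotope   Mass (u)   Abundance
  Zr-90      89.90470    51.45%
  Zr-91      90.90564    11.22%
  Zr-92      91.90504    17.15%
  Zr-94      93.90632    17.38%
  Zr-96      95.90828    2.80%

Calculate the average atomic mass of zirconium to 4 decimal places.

91.2236 u

Ar = Σ fᵢ·mᵢ = 0.5145 × 89.90470 + 0.1122 × 90.90564 + 0.1715 × 91.90504 + 0.1738 × 93.90632 + 0.0280 × 95.90828
= 46.255968 + 10.199613 + 15.761714 + 16.320918 + 2.685432 = 91.223645 u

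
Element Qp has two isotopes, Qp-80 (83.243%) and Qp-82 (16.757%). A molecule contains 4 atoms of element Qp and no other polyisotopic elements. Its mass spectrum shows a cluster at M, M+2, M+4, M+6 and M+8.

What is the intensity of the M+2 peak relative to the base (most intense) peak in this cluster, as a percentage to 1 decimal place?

(0.83243 + 0.16757)^4 gives M 0.4802, M+2 0.3866, M+4 0.1167, M+6 0.0157, M+8 0.0008; the largest is M.
P(M) = C(4,0) × 0.83243^4 × 0.16757^0 = 1 × 0.48016543 × 1.0000 = 0.480165 (base)
P(M+2) = C(4,1) × 0.83243^3 × 0.16757^1 = 4 × 0.5768238 × 0.16757 = 0.386633
Relative intensity = 0.386633 / 0.480165 × 100 = 80.5

80.5%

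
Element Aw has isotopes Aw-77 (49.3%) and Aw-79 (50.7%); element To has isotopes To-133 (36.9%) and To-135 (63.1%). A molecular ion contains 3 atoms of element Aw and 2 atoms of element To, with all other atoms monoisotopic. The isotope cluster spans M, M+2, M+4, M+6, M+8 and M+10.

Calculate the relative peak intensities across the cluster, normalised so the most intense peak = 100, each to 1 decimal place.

Element Aw pattern (n=3): 0.11982316 : 0.36967753 : 0.38017547 : 0.13032384
Element To pattern (n=2): 0.136161 : 0.465678 : 0.398161
Convolve the two distributions (both contribute in 2-u steps):
  M: 0.11982316×0.136161 = 0.016315
  M+2: 0.11982316×0.465678 + 0.36967753×0.136161 = 0.106135
  M+4: 0.11982316×0.398161 + 0.36967753×0.465678 + 0.38017547×0.136161 = 0.271625
  M+6: 0.36967753×0.398161 + 0.38017547×0.465678 + 0.13032384×0.136161 = 0.341976
  M+8: 0.38017547×0.398161 + 0.13032384×0.465678 = 0.212060
  M+10: 0.13032384×0.398161 = 0.051890
Scale to base peak (0.341976) = 100: 4.8 : 31.0 : 79.4 : 100.0 : 62.0 : 15.2

4.8 : 31.0 : 79.4 : 100.0 : 62.0 : 15.2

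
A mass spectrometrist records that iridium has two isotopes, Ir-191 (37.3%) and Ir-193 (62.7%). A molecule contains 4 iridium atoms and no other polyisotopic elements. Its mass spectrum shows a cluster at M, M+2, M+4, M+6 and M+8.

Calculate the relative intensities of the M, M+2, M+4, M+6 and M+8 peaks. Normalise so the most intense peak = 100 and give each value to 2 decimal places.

5.26 : 35.39 : 89.23 : 100.00 : 42.02

Each Ir atom is independently Ir-191 (p = 0.373) or Ir-193 (q = 0.627); the cluster is the binomial expansion (p + q)^4.
P(M) = 0.373^4 = 0.019357
P(M+2) = 4 × 0.373^3 × 0.627^1 = 0.130153
P(M+4) = 6 × 0.373^2 × 0.627^2 = 0.328174
P(M+6) = 4 × 0.373^1 × 0.627^3 = 0.367766
P(M+8) = 0.627^4 = 0.154550
The M+6 peak is largest (0.367766); scaling to 100 gives 5.26 : 35.39 : 89.23 : 100.00 : 42.02.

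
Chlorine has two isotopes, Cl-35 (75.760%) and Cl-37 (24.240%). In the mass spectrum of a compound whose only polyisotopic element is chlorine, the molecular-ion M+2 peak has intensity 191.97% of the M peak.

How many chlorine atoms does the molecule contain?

6

The M+2/M ratio from n Cl atoms is n · q/p = n · 0.24240/0.75760.
n = 1.9197 × 0.75760/0.24240 = 6.00 ≈ 6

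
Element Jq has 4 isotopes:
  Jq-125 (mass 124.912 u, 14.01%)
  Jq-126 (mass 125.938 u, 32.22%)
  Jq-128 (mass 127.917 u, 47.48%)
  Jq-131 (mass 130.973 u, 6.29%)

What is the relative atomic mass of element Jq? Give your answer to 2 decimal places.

127.05 u

Weight each isotope mass by its fractional abundance: 0.1401 × 124.912 + 0.3222 × 125.938 + 0.4748 × 127.917 + 0.0629 × 130.973
= 17.5002 + 40.5772 + 60.7350 + 8.2382 = 127.0506 u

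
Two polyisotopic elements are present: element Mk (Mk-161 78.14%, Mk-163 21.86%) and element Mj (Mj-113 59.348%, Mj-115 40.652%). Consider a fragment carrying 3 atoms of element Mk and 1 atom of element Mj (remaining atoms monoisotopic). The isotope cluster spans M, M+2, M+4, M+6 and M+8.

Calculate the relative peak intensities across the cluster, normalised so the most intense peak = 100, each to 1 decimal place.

65.6 : 100.0 : 53.1 : 12.0 : 1.0

Element Mk pattern (n=3): 0.47711187 : 0.40042227 : 0.11201985 : 0.01044601
Element Mj pattern (n=1): 0.59348 : 0.40652
Convolve the two distributions (both contribute in 2-u steps):
  M: 0.47711187×0.59348 = 0.283156
  M+2: 0.47711187×0.40652 + 0.40042227×0.59348 = 0.431598
  M+4: 0.40042227×0.40652 + 0.11201985×0.59348 = 0.229261
  M+6: 0.11201985×0.40652 + 0.01044601×0.59348 = 0.051738
  M+8: 0.01044601×0.40652 = 0.004247
Scale to base peak (0.431598) = 100: 65.6 : 100.0 : 53.1 : 12.0 : 1.0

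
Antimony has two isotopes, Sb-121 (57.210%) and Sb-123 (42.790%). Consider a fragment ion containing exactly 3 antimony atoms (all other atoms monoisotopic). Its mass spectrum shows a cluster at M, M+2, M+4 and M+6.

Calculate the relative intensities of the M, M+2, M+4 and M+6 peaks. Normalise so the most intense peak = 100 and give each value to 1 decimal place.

44.6 : 100.0 : 74.8 : 18.6

Expanding (0.57210 + 0.42790)^3:
P(M) = 0.57210^3 = 0.187247
P(M+2) = 3 × 0.57210^2 × 0.42790^1 = 0.420153
P(M+4) = 3 × 0.57210^1 × 0.42790^2 = 0.314252
P(M+6) = 0.42790^3 = 0.078348
The M+2 peak is largest (0.420153); scaling to 100 gives 44.6 : 100.0 : 74.8 : 18.6.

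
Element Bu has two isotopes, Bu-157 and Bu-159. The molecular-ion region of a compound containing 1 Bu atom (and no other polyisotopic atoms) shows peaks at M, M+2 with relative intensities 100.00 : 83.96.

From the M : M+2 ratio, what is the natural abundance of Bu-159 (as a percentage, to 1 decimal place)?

Let p = fractional abundance of Bu-157. I(M+2)/I(M) = [C(1,1)·p^0·(1−p)] / p^1 = 1·(1−p)/p = 83.96/100.00 = 0.8396
(1−p)/p = 0.8396/1 = 0.8396  ⇒  p = 1/(1 + 0.8396) = 0.5436
Bu-157: 54.4%, Bu-159: 45.6%.

45.6%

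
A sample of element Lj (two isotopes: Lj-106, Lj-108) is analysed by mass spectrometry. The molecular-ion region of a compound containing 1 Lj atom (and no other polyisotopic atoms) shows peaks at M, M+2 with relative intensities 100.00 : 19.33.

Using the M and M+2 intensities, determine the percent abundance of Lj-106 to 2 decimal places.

If p is the fraction of Lj that is Lj-106, then I(M+2)/I(M) = [C(1,1)·p^0·(1−p)] / p^1 = 1·(1−p)/p = 19.33/100.00 = 0.1933
(1−p)/p = 0.1933/1 = 0.1933  ⇒  p = 1/(1 + 0.1933) = 0.8380
Lj-106: 83.80%, Lj-108: 16.20%.

83.80%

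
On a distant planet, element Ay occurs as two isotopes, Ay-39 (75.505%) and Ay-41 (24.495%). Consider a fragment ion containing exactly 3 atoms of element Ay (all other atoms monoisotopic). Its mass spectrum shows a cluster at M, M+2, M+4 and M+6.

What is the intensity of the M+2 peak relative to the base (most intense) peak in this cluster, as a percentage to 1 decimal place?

Term probabilities: M 0.4305, M+2 0.4189, M+4 0.1359, M+6 0.0147. Base peak = M.
P(M) = C(3,0) × 0.75505^3 × 0.24495^0 = 1 × 0.43045438 × 1.0000 = 0.430454 (base)
P(M+2) = C(3,1) × 0.75505^2 × 0.24495^1 = 3 × 0.5701005 × 0.24495 = 0.418938
Relative intensity = 0.418938 / 0.430454 × 100 = 97.3

97.3%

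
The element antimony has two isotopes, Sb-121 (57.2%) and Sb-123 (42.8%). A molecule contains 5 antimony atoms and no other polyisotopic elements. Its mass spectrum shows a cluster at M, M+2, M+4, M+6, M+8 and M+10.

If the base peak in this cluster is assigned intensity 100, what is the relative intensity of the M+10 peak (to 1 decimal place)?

(0.572 + 0.428)^5 gives M 0.0612, M+2 0.2291, M+4 0.3428, M+6 0.2565, M+8 0.0960, M+10 0.0144; the largest is M+4.
P(M+4) = C(5,2) × 0.572^3 × 0.428^2 = 10 × 0.18714925 × 0.183184 = 0.342827 (base)
P(M+10) = C(5,5) × 0.572^0 × 0.428^5 = 1 × 1.0000 × 0.01436213 = 0.014362
Relative intensity = 0.014362 / 0.342827 × 100 = 4.2

4.2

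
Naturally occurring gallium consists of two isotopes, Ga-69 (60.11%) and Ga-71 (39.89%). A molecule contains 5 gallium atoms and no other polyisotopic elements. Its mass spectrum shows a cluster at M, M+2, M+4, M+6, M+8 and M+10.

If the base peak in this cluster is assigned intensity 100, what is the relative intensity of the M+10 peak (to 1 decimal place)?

Term probabilities: M 0.0785, M+2 0.2604, M+4 0.3456, M+6 0.2293, M+8 0.0761, M+10 0.0101. Base peak = M+4.
P(M+4) = C(5,2) × 0.6011^3 × 0.3989^2 = 10 × 0.21719018 × 0.15912121 = 0.345596 (base)
P(M+10) = C(5,5) × 0.6011^0 × 0.3989^5 = 1 × 1.0000 × 0.01009997 = 0.010100
Relative intensity = 0.010100 / 0.345596 × 100 = 2.9

2.9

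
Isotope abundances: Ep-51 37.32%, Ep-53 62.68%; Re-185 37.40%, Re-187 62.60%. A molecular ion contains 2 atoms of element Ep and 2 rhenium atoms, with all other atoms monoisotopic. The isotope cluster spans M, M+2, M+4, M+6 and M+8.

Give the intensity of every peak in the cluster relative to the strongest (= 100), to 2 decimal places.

Element Ep pattern (n=2): 0.13927824 : 0.46784352 : 0.39287824
Rhenium pattern (n=2): 0.139876 : 0.468248 : 0.391876
Convolve the two distributions (both contribute in 2-u steps):
  M: 0.13927824×0.139876 = 0.019482
  M+2: 0.13927824×0.468248 + 0.46784352×0.139876 = 0.130657
  M+4: 0.13927824×0.391876 + 0.46784352×0.468248 + 0.39287824×0.139876 = 0.328601
  M+6: 0.46784352×0.391876 + 0.39287824×0.468248 = 0.367301
  M+8: 0.39287824×0.391876 = 0.153960
Scale to base peak (0.367301) = 100: 5.30 : 35.57 : 89.46 : 100.00 : 41.92

5.30 : 35.57 : 89.46 : 100.00 : 41.92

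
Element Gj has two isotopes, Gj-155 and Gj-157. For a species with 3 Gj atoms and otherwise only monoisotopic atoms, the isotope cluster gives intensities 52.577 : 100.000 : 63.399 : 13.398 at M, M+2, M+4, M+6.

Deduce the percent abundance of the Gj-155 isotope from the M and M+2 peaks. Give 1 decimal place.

If p is the fraction of Gj that is Gj-155, then I(M+2)/I(M) = [C(3,1)·p^2·(1−p)] / p^3 = 3·(1−p)/p = 100.000/52.577 = 1.9020
(1−p)/p = 1.9020/3 = 0.6340  ⇒  p = 1/(1 + 0.6340) = 0.6120
Gj-155: 61.2%, Gj-157: 38.8%.

61.2%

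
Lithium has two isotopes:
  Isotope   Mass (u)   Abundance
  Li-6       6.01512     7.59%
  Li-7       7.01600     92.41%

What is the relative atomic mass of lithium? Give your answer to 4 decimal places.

The abundance-weighted mean is 0.0759 × 6.01512 + 0.9241 × 7.01600
= 0.456548 + 6.483486 = 6.940034 u

6.9400 u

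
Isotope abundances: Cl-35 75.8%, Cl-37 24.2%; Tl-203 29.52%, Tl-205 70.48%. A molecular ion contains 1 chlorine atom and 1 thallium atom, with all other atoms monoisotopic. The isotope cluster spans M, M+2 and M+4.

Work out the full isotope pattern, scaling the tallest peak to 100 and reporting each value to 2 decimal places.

Chlorine pattern (n=1): 0.7580 : 0.2420
Thallium pattern (n=1): 0.2952 : 0.7048
Convolve the two distributions (both contribute in 2-u steps):
  M: 0.7580×0.2952 = 0.223762
  M+2: 0.7580×0.7048 + 0.2420×0.2952 = 0.605677
  M+4: 0.2420×0.7048 = 0.170562
Scale to base peak (0.605677) = 100: 36.94 : 100.00 : 28.16

36.94 : 100.00 : 28.16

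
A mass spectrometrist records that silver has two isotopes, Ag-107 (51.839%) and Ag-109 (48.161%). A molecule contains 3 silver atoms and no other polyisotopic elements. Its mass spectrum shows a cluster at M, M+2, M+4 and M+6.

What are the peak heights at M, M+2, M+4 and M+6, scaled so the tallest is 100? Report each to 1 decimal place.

35.9 : 100.0 : 92.9 : 28.8

Expanding (0.51839 + 0.48161)^3:
P(M) = 0.51839^3 = 0.139306
P(M+2) = 3 × 0.51839^2 × 0.48161^1 = 0.388267
P(M+4) = 3 × 0.51839^1 × 0.48161^2 = 0.360719
P(M+6) = 0.48161^3 = 0.111709
The M+2 peak is largest (0.388267); scaling to 100 gives 35.9 : 100.0 : 92.9 : 28.8.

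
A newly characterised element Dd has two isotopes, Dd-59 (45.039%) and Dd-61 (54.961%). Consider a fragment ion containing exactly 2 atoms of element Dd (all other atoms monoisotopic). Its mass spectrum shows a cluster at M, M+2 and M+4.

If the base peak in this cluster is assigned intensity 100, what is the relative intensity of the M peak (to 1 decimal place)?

41.0

Term probabilities: M 0.2029, M+2 0.4951, M+4 0.3021. Base peak = M+2.
P(M+2) = C(2,1) × 0.45039^1 × 0.54961^1 = 2 × 0.45039 × 0.54961 = 0.495078 (base)
P(M) = C(2,0) × 0.45039^2 × 0.54961^0 = 1 × 0.20285115 × 1.0000 = 0.202851
Relative intensity = 0.202851 / 0.495078 × 100 = 41.0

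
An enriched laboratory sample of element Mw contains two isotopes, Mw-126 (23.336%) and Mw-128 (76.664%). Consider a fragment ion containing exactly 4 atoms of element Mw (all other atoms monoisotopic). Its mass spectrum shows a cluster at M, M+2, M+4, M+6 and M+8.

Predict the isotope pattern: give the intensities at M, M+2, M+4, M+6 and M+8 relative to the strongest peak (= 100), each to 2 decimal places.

0.71 : 9.27 : 45.66 : 100.00 : 82.13

The 4 Mw atoms are independent, so intensities follow the terms of (0.23336 + 0.76664)^4.
P(M) = 0.23336^4 = 0.002966
P(M+2) = 4 × 0.23336^3 × 0.76664^1 = 0.038970
P(M+4) = 6 × 0.23336^2 × 0.76664^2 = 0.192038
P(M+6) = 4 × 0.23336^1 × 0.76664^3 = 0.420592
P(M+8) = 0.76664^4 = 0.345435
The M+6 peak is largest (0.420592); scaling to 100 gives 0.71 : 9.27 : 45.66 : 100.00 : 82.13.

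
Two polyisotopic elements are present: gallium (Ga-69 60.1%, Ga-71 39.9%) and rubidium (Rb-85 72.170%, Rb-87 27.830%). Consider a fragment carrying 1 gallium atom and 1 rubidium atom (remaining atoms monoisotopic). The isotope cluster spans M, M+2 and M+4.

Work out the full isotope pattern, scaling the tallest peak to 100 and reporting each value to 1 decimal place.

Gallium pattern (n=1): 0.6010 : 0.3990
Rubidium pattern (n=1): 0.7217 : 0.2783
Convolve the two distributions (both contribute in 2-u steps):
  M: 0.6010×0.7217 = 0.433742
  M+2: 0.6010×0.2783 + 0.3990×0.7217 = 0.455217
  M+4: 0.3990×0.2783 = 0.111042
Scale to base peak (0.455217) = 100: 95.3 : 100.0 : 24.4

95.3 : 100.0 : 24.4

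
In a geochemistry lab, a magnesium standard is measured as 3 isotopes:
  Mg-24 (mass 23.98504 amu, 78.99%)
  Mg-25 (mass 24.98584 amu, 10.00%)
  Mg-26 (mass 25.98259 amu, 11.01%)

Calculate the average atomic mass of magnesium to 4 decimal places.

24.3051 amu

Average mass = Σ (abundance × isotope mass) = 0.7899 × 23.98504 + 0.1000 × 24.98584 + 0.1101 × 25.98259
= 18.945783 + 2.498584 + 2.860683 = 24.305050 amu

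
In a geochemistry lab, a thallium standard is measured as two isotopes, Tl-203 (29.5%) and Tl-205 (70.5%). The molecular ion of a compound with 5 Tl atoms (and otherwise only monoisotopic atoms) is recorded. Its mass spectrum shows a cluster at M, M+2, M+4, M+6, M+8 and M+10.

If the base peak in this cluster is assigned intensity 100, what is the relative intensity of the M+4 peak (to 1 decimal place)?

(0.295 + 0.705)^5 gives M 0.0022, M+2 0.0267, M+4 0.1276, M+6 0.3049, M+8 0.3644, M+10 0.1742; the largest is M+8.
P(M+8) = C(5,4) × 0.295^1 × 0.705^4 = 5 × 0.2950 × 0.24703385 = 0.364375 (base)
P(M+4) = C(5,2) × 0.295^3 × 0.705^2 = 10 × 0.02567237 × 0.497025 = 0.127598
Relative intensity = 0.127598 / 0.364375 × 100 = 35.0

35.0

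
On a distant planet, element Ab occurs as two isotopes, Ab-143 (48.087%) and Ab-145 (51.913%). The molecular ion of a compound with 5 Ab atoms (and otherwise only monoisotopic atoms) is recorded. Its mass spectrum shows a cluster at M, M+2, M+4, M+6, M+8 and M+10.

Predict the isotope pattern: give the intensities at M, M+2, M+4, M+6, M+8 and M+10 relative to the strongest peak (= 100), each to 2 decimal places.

Each Ab atom is independently Ab-143 (p = 0.48087) or Ab-145 (q = 0.51913); the cluster is the binomial expansion (p + q)^5.
P(M) = 0.48087^5 = 0.025712
P(M+2) = 5 × 0.48087^4 × 0.51913^1 = 0.138790
P(M+4) = 10 × 0.48087^3 × 0.51913^2 = 0.299665
P(M+6) = 10 × 0.48087^2 × 0.51913^3 = 0.323507
P(M+8) = 5 × 0.48087^1 × 0.51913^4 = 0.174623
P(M+10) = 0.51913^5 = 0.037703
The M+6 peak is largest (0.323507); scaling to 100 gives 7.95 : 42.90 : 92.63 : 100.00 : 53.98 : 11.65.

7.95 : 42.90 : 92.63 : 100.00 : 53.98 : 11.65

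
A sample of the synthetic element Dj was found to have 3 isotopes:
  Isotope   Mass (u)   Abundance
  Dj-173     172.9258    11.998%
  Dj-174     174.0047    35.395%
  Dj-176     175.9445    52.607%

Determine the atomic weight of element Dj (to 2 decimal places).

174.90 u

Weight each isotope mass by its fractional abundance: 0.11998 × 172.9258 + 0.35395 × 174.0047 + 0.52607 × 175.9445
= 20.74764 + 61.58896 + 92.55912 = 174.89572 u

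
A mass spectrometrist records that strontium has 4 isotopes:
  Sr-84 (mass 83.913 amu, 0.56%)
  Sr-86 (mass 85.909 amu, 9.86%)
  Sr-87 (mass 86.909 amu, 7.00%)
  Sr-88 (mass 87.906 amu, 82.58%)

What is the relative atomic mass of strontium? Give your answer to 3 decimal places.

87.617 amu

Ar = Σ fᵢ·mᵢ = 0.0056 × 83.913 + 0.0986 × 85.909 + 0.0700 × 86.909 + 0.8258 × 87.906
= 0.4699 + 8.4706 + 6.0836 + 72.5928 = 87.6169 amu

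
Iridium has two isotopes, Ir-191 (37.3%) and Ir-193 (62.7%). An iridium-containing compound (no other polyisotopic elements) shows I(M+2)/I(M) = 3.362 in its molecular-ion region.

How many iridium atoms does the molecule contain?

2

For n independent Ir atoms, I(M+2)/I(M) = n · (abundance Ir-193) / (abundance Ir-191) = n · 0.627/0.373.
n = 3.362 × 0.373/0.627 = 2.00 ≈ 2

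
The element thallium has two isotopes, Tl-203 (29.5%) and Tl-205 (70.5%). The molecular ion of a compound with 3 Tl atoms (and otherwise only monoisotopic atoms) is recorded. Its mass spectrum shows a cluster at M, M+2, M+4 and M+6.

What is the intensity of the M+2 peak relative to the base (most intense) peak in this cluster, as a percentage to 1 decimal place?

41.8%

Term probabilities: M 0.0257, M+2 0.1841, M+4 0.4399, M+6 0.3504. Base peak = M+4.
P(M+4) = C(3,2) × 0.295^1 × 0.705^2 = 3 × 0.2950 × 0.497025 = 0.439867 (base)
P(M+2) = C(3,1) × 0.295^2 × 0.705^1 = 3 × 0.087025 × 0.7050 = 0.184058
Relative intensity = 0.184058 / 0.439867 × 100 = 41.8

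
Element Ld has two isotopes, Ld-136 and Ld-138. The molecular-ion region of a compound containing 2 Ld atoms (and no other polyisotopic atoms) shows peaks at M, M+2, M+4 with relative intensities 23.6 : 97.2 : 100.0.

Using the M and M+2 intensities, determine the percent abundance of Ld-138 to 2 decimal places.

67.31%

Write p for the Ld-136 fraction. I(M+2)/I(M) = [C(2,1)·p^1·(1−p)] / p^2 = 2·(1−p)/p = 97.2/23.6 = 4.1186
(1−p)/p = 4.1186/2 = 2.0593  ⇒  p = 1/(1 + 2.0593) = 0.3269
Ld-136: 32.69%, Ld-138: 67.31%.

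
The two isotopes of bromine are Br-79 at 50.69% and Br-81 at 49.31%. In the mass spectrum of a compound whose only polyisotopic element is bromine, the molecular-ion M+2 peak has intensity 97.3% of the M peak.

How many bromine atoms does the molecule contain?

With n Br atoms, P(M+2)/P(M) = C(n,1)·p^(n−1)q / p^n = n·q/p = n · 0.4931/0.5069.
n = 0.973 × 0.5069/0.4931 = 1.00 ≈ 1

1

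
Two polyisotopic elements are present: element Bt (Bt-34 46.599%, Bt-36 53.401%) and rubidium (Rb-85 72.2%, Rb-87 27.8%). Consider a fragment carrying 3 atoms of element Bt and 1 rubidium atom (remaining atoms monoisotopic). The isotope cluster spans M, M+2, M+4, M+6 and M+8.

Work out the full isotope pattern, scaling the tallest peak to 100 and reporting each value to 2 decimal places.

Element Bt pattern (n=3): 0.10118818 : 0.3478755 : 0.39865446 : 0.15228186
Rubidium pattern (n=1): 0.7220 : 0.2780
Convolve the two distributions (both contribute in 2-u steps):
  M: 0.10118818×0.7220 = 0.073058
  M+2: 0.10118818×0.2780 + 0.3478755×0.7220 = 0.279296
  M+4: 0.3478755×0.2780 + 0.39865446×0.7220 = 0.384538
  M+6: 0.39865446×0.2780 + 0.15228186×0.7220 = 0.220773
  M+8: 0.15228186×0.2780 = 0.042334
Scale to base peak (0.384538) = 100: 19.00 : 72.63 : 100.00 : 57.41 : 11.01

19.00 : 72.63 : 100.00 : 57.41 : 11.01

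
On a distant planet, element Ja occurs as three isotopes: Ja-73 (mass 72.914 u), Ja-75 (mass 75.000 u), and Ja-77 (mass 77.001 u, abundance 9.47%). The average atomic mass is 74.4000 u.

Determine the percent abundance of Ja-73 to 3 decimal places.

The remaining 90.53% is split between Ja-73 (fraction x) and Ja-75 (fraction 0.9053 − x).
Substituting: 72.914x + 75.000(0.9053 − x) = 67.1080053
(72.914 − 75.000)x = -0.7894947  ⇒  x = 0.37847, y = 0.52683
Ja-73: 37.847%, Ja-75: 52.683%.

37.847%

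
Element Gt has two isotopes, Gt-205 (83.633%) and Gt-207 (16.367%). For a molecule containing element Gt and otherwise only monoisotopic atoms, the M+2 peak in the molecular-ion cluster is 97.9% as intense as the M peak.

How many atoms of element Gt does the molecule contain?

With n Gt atoms, P(M+2)/P(M) = C(n,1)·p^(n−1)q / p^n = n·q/p = n · 0.16367/0.83633.
n = 0.979 × 0.83633/0.16367 = 5.00 ≈ 5

5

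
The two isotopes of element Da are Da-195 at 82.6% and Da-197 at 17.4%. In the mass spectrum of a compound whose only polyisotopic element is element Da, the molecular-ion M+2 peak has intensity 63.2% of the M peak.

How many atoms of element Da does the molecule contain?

3

For n independent Da atoms, I(M+2)/I(M) = n · (abundance Da-197) / (abundance Da-195) = n · 0.174/0.826.
n = 0.632 × 0.826/0.174 = 3.00 ≈ 3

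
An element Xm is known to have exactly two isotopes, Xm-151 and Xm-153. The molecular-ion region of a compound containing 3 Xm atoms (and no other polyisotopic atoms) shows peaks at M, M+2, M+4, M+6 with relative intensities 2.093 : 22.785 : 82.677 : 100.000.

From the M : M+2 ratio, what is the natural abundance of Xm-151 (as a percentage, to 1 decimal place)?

If p is the fraction of Xm that is Xm-151, then I(M+2)/I(M) = [C(3,1)·p^2·(1−p)] / p^3 = 3·(1−p)/p = 22.785/2.093 = 10.8863
(1−p)/p = 10.8863/3 = 3.6288  ⇒  p = 1/(1 + 3.6288) = 0.2160
Xm-151: 21.6%, Xm-153: 78.4%.

21.6%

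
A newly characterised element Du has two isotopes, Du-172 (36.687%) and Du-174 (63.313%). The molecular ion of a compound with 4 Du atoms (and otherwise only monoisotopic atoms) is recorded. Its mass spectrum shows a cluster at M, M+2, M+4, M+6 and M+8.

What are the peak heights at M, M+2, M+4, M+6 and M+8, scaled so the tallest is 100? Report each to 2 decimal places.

4.86 : 33.58 : 86.92 : 100.00 : 43.14

Expanding (0.36687 + 0.63313)^4:
P(M) = 0.36687^4 = 0.018115
P(M+2) = 4 × 0.36687^3 × 0.63313^1 = 0.125052
P(M+4) = 6 × 0.36687^2 × 0.63313^2 = 0.323714
P(M+6) = 4 × 0.36687^1 × 0.63313^3 = 0.372435
P(M+8) = 0.63313^4 = 0.160684
The M+6 peak is largest (0.372435); scaling to 100 gives 4.86 : 33.58 : 86.92 : 100.00 : 43.14.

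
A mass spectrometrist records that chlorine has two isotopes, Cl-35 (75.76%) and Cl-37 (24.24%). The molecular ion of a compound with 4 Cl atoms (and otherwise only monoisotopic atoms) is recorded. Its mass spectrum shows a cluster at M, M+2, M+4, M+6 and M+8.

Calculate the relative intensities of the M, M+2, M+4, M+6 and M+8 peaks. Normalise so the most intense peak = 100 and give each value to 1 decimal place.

The 4 Cl atoms are independent, so intensities follow the terms of (0.7576 + 0.2424)^4.
P(M) = 0.7576^4 = 0.329428
P(M+2) = 4 × 0.7576^3 × 0.2424^1 = 0.421612
P(M+4) = 6 × 0.7576^2 × 0.2424^2 = 0.202347
P(M+6) = 4 × 0.7576^1 × 0.2424^3 = 0.043162
P(M+8) = 0.2424^4 = 0.003452
The M+2 peak is largest (0.421612); scaling to 100 gives 78.1 : 100.0 : 48.0 : 10.2 : 0.8.

78.1 : 100.0 : 48.0 : 10.2 : 0.8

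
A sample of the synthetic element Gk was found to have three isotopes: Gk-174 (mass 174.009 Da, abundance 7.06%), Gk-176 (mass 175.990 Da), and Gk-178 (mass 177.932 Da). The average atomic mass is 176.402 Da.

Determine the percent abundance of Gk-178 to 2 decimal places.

Let x and y be the fractions of Gk-176 and Gk-178. Then x + y = 1 − 0.0706 = 0.9294 and 175.990x + 177.932y = 176.402 − 0.0706×174.009 = 164.1169646.
Substituting: 175.990x + 177.932(0.9294 − x) = 164.1169646
(175.990 − 177.932)x = -1.2530362  ⇒  x = 0.64523, y = 0.28417
Gk-176: 64.52%, Gk-178: 28.42%.

28.42%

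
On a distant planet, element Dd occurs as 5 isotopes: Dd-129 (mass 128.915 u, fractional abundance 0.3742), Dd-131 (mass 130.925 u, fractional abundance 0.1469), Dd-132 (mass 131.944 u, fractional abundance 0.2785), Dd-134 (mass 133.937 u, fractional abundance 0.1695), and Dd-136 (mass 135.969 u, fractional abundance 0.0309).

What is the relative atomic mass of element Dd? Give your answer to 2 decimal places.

Average mass = Σ (abundance × isotope mass) = 0.3742 × 128.915 + 0.1469 × 130.925 + 0.2785 × 131.944 + 0.1695 × 133.937 + 0.0309 × 135.969
= 48.2400 + 19.2329 + 36.7464 + 22.7023 + 4.2014 = 131.1230 u

131.12 u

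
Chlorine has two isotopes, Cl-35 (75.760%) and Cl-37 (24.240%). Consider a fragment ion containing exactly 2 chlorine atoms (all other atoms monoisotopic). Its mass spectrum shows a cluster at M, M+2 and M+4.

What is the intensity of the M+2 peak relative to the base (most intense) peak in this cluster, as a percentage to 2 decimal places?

63.99%

Binomial terms of (0.75760 + 0.24240)^2: M 0.5740, M+2 0.3673, M+4 0.0588 → M is the base peak.
P(M) = C(2,0) × 0.75760^2 × 0.24240^0 = 1 × 0.57395776 × 1.0000 = 0.573958 (base)
P(M+2) = C(2,1) × 0.75760^1 × 0.24240^1 = 2 × 0.7576 × 0.2424 = 0.367284
Relative intensity = 0.367284 / 0.573958 × 100 = 63.99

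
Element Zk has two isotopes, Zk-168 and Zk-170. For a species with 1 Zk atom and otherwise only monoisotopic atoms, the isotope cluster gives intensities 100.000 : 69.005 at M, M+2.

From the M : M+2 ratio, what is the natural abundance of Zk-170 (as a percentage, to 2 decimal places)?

40.83%

Let p = fractional abundance of Zk-168. I(M+2)/I(M) = [C(1,1)·p^0·(1−p)] / p^1 = 1·(1−p)/p = 69.005/100.000 = 0.6900
(1−p)/p = 0.6900/1 = 0.6900  ⇒  p = 1/(1 + 0.6900) = 0.5917
Zk-168: 59.17%, Zk-170: 40.83%.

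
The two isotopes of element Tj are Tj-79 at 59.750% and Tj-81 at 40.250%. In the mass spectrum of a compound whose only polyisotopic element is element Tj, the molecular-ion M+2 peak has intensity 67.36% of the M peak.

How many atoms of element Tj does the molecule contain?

1

For n independent Tj atoms, I(M+2)/I(M) = n · (abundance Tj-81) / (abundance Tj-79) = n · 0.40250/0.59750.
n = 0.6736 × 0.59750/0.40250 = 1.00 ≈ 1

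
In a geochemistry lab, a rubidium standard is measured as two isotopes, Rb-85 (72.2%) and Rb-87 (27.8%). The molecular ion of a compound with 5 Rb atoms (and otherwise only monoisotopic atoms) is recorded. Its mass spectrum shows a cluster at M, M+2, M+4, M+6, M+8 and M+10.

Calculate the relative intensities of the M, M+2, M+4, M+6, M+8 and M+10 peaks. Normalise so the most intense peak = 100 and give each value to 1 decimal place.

Each Rb atom is independently Rb-85 (p = 0.722) or Rb-87 (q = 0.278); the cluster is the binomial expansion (p + q)^5.
P(M) = 0.722^5 = 0.196194
P(M+2) = 5 × 0.722^4 × 0.278^1 = 0.377714
P(M+4) = 10 × 0.722^3 × 0.278^2 = 0.290872
P(M+6) = 10 × 0.722^2 × 0.278^3 = 0.111998
P(M+8) = 5 × 0.722^1 × 0.278^4 = 0.021562
P(M+10) = 0.278^5 = 0.001660
The M+2 peak is largest (0.377714); scaling to 100 gives 51.9 : 100.0 : 77.0 : 29.7 : 5.7 : 0.4.

51.9 : 100.0 : 77.0 : 29.7 : 5.7 : 0.4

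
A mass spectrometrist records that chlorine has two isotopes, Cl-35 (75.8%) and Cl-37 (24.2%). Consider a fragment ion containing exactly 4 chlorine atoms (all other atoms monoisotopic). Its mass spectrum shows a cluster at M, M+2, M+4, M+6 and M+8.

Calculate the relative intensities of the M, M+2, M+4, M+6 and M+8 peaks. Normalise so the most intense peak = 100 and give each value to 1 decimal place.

78.3 : 100.0 : 47.9 : 10.2 : 0.8

Expanding (0.758 + 0.242)^4:
P(M) = 0.758^4 = 0.330124
P(M+2) = 4 × 0.758^3 × 0.242^1 = 0.421583
P(M+4) = 6 × 0.758^2 × 0.242^2 = 0.201893
P(M+6) = 4 × 0.758^1 × 0.242^3 = 0.042971
P(M+8) = 0.242^4 = 0.003430
The M+2 peak is largest (0.421583); scaling to 100 gives 78.3 : 100.0 : 47.9 : 10.2 : 0.8.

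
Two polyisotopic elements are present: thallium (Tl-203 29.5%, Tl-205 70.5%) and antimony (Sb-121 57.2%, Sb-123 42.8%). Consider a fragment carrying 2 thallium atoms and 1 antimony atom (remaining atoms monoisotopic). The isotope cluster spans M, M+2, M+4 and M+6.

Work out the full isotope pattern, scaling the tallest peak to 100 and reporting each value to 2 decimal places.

Thallium pattern (n=2): 0.087025 : 0.41595 : 0.497025
Antimony pattern (n=1): 0.5720 : 0.4280
Convolve the two distributions (both contribute in 2-u steps):
  M: 0.087025×0.5720 = 0.049778
  M+2: 0.087025×0.4280 + 0.41595×0.5720 = 0.275170
  M+4: 0.41595×0.4280 + 0.497025×0.5720 = 0.462325
  M+6: 0.497025×0.4280 = 0.212727
Scale to base peak (0.462325) = 100: 10.77 : 59.52 : 100.00 : 46.01

10.77 : 59.52 : 100.00 : 46.01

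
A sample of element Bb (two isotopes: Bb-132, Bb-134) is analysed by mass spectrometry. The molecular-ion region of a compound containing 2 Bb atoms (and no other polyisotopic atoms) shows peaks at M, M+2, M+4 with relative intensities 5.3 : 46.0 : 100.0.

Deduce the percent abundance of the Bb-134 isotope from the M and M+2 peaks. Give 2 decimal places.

Let p = fractional abundance of Bb-132. I(M+2)/I(M) = [C(2,1)·p^1·(1−p)] / p^2 = 2·(1−p)/p = 46.0/5.3 = 8.6792
(1−p)/p = 8.6792/2 = 4.3396  ⇒  p = 1/(1 + 4.3396) = 0.1873
Bb-132: 18.73%, Bb-134: 81.27%.

81.27%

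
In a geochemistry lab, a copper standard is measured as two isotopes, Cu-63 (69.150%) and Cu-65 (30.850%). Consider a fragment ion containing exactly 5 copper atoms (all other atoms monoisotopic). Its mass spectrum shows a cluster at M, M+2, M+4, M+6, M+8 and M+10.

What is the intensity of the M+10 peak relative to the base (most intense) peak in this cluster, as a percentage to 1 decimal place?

0.8%

(0.69150 + 0.30850)^5 gives M 0.1581, M+2 0.3527, M+4 0.3147, M+6 0.1404, M+8 0.0313, M+10 0.0028; the largest is M+2.
P(M+2) = C(5,1) × 0.69150^4 × 0.30850^1 = 5 × 0.2286487 × 0.3085 = 0.352691 (base)
P(M+10) = C(5,5) × 0.69150^0 × 0.30850^5 = 1 × 1.0000 × 0.00279432 = 0.002794
Relative intensity = 0.002794 / 0.352691 × 100 = 0.8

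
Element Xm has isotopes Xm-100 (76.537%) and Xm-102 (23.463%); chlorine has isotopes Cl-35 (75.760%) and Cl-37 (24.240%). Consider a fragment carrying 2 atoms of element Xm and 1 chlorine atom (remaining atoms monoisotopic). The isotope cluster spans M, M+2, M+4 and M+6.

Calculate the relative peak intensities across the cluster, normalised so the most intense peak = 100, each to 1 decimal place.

100.0 : 93.3 : 29.0 : 3.0

Element Xm pattern (n=2): 0.58579124 : 0.35915753 : 0.05505124
Chlorine pattern (n=1): 0.7576 : 0.2424
Convolve the two distributions (both contribute in 2-u steps):
  M: 0.58579124×0.7576 = 0.443795
  M+2: 0.58579124×0.2424 + 0.35915753×0.7576 = 0.414094
  M+4: 0.35915753×0.2424 + 0.05505124×0.7576 = 0.128767
  M+6: 0.05505124×0.2424 = 0.013344
Scale to base peak (0.443795) = 100: 100.0 : 93.3 : 29.0 : 3.0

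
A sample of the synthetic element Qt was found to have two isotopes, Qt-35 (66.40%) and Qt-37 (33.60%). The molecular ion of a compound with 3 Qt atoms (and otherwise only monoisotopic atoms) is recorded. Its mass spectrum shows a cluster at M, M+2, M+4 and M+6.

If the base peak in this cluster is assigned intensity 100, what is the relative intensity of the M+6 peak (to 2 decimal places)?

8.54

Term probabilities: M 0.2928, M+2 0.4444, M+4 0.2249, M+6 0.0379. Base peak = M+2.
P(M+2) = C(3,1) × 0.6640^2 × 0.3360^1 = 3 × 0.440896 × 0.3360 = 0.444423 (base)
P(M+6) = C(3,3) × 0.6640^0 × 0.3360^3 = 1 × 1.0000 × 0.03793306 = 0.037933
Relative intensity = 0.037933 / 0.444423 × 100 = 8.54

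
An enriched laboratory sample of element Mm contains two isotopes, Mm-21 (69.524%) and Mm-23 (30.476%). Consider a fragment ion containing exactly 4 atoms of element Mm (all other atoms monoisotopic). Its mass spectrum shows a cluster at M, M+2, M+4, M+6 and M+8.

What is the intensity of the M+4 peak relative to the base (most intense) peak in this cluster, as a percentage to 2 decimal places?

(0.69524 + 0.30476)^4 gives M 0.2336, M+2 0.4097, M+4 0.2694, M+6 0.0787, M+8 0.0086; the largest is M+2.
P(M+2) = C(4,1) × 0.69524^3 × 0.30476^1 = 4 × 0.33605027 × 0.30476 = 0.409659 (base)
P(M+4) = C(4,2) × 0.69524^2 × 0.30476^2 = 6 × 0.48335866 × 0.09287866 = 0.269362
Relative intensity = 0.269362 / 0.409659 × 100 = 65.75

65.75%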